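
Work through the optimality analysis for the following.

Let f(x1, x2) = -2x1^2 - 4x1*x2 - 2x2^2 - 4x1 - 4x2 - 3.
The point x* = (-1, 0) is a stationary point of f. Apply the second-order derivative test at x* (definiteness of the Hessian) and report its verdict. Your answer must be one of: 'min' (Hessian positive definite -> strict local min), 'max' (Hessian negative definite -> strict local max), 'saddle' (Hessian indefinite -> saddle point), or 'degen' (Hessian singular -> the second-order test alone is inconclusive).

Compute the Hessian H = grad^2 f:
  H = [[-4, -4], [-4, -4]]
Verify stationarity: grad f(x*) = H x* + g = (0, 0).
Eigenvalues of H: -8, 0.
H has a zero eigenvalue (singular; negative semidefinite but not definite), so H is neither positive definite, negative definite, nor indefinite. The second-order test alone is inconclusive -> degen.
(Indeed, f is constant along the null direction of H through x*, so x* is not a strict local extremum.)

degen


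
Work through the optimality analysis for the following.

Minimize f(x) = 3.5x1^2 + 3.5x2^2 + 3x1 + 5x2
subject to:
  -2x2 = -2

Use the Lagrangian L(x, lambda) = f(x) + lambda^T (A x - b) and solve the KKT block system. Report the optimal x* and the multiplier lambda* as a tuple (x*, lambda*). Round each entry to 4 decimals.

Form the Lagrangian:
  L(x, lambda) = (1/2) x^T Q x + c^T x + lambda^T (A x - b)
Stationarity (grad_x L = 0): Q x + c + A^T lambda = 0.
Primal feasibility: A x = b.

This gives the KKT block system:
  [ Q   A^T ] [ x     ]   [-c ]
  [ A    0  ] [ lambda ] = [ b ]

Solving the linear system:
  x*      = (-0.4286, 1)
  lambda* = (6)
  f(x*)   = 7.8571

x* = (-0.4286, 1), lambda* = (6)


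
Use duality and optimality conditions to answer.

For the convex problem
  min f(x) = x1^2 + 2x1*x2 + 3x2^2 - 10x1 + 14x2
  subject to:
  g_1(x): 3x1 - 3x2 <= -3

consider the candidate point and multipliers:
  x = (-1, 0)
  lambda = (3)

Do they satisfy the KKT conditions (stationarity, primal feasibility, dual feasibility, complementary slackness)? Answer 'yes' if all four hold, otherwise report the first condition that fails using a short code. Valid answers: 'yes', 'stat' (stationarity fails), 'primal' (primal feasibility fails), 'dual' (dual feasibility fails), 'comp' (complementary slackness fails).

Gradient of f: grad f(x) = Q x + c = (-12, 12)
Constraint values g_i(x) = a_i^T x - b_i:
  g_1((-1, 0)) = 0
Stationarity residual: grad f(x) + sum_i lambda_i a_i = (-3, 3)
  -> stationarity FAILS
Primal feasibility (all g_i <= 0): OK
Dual feasibility (all lambda_i >= 0): OK
Complementary slackness (lambda_i * g_i(x) = 0 for all i): OK

Verdict: the first failing condition is stationarity -> stat.

stat


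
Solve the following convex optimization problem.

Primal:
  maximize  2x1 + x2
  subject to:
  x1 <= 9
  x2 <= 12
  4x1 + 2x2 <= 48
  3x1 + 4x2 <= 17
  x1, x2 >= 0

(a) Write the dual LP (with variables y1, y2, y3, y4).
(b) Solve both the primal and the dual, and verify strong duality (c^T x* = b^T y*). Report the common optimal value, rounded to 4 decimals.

The standard primal-dual pair for 'max c^T x s.t. A x <= b, x >= 0' is:
  Dual:  min b^T y  s.t.  A^T y >= c,  y >= 0.

So the dual LP is:
  minimize  9y1 + 12y2 + 48y3 + 17y4
  subject to:
    y1 + 4y3 + 3y4 >= 2
    y2 + 2y3 + 4y4 >= 1
    y1, y2, y3, y4 >= 0

Solving the primal: x* = (5.6667, 0).
  primal value c^T x* = 11.3333.
Solving the dual: y* = (0, 0, 0, 0.6667).
  dual value b^T y* = 11.3333.
Strong duality: c^T x* = b^T y*. Confirmed.

11.3333


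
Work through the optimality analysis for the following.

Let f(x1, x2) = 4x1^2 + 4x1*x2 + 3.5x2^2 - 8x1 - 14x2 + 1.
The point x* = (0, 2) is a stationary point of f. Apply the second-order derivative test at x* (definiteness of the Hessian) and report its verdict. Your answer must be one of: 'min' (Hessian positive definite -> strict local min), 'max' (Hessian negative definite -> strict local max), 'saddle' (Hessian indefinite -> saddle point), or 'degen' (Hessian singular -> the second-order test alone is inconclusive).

Compute the Hessian H = grad^2 f:
  H = [[8, 4], [4, 7]]
Verify stationarity: grad f(x*) = H x* + g = (0, 0).
Eigenvalues of H: 3.4689, 11.5311.
Both eigenvalues > 0, so H is positive definite -> x* is a strict local min.

min


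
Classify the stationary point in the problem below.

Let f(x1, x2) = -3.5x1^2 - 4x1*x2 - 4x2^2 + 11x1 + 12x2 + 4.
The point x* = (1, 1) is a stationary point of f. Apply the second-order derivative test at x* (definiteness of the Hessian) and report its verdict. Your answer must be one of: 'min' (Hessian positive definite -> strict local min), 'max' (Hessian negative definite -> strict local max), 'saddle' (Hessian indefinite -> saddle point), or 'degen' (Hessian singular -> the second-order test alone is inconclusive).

Compute the Hessian H = grad^2 f:
  H = [[-7, -4], [-4, -8]]
Verify stationarity: grad f(x*) = H x* + g = (0, 0).
Eigenvalues of H: -11.5311, -3.4689.
Both eigenvalues < 0, so H is negative definite -> x* is a strict local max.

max


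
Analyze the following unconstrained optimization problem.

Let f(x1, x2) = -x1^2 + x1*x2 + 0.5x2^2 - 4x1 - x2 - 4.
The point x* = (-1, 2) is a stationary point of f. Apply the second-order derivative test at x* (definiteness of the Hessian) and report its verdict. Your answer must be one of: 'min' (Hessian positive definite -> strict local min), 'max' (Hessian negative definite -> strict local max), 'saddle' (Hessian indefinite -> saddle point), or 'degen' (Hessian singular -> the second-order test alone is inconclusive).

Compute the Hessian H = grad^2 f:
  H = [[-2, 1], [1, 1]]
Verify stationarity: grad f(x*) = H x* + g = (0, 0).
Eigenvalues of H: -2.3028, 1.3028.
Eigenvalues have mixed signs, so H is indefinite -> x* is a saddle point.

saddle


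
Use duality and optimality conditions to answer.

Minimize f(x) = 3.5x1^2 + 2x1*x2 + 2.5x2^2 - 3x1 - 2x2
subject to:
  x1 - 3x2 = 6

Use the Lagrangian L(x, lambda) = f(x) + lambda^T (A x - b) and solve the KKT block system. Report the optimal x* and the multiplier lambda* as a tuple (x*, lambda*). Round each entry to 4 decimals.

Form the Lagrangian:
  L(x, lambda) = (1/2) x^T Q x + c^T x + lambda^T (A x - b)
Stationarity (grad_x L = 0): Q x + c + A^T lambda = 0.
Primal feasibility: A x = b.

This gives the KKT block system:
  [ Q   A^T ] [ x     ]   [-c ]
  [ A    0  ] [ lambda ] = [ b ]

Solving the linear system:
  x*      = (1.2375, -1.5875)
  lambda* = (-2.4875)
  f(x*)   = 7.1938

x* = (1.2375, -1.5875), lambda* = (-2.4875)


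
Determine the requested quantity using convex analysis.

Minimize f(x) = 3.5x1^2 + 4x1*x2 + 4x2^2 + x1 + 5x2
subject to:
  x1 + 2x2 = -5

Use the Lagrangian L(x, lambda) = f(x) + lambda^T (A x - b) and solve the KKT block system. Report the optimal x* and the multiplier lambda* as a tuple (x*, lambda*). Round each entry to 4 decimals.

Form the Lagrangian:
  L(x, lambda) = (1/2) x^T Q x + c^T x + lambda^T (A x - b)
Stationarity (grad_x L = 0): Q x + c + A^T lambda = 0.
Primal feasibility: A x = b.

This gives the KKT block system:
  [ Q   A^T ] [ x     ]   [-c ]
  [ A    0  ] [ lambda ] = [ b ]

Solving the linear system:
  x*      = (0.3, -2.65)
  lambda* = (7.5)
  f(x*)   = 12.275

x* = (0.3, -2.65), lambda* = (7.5)


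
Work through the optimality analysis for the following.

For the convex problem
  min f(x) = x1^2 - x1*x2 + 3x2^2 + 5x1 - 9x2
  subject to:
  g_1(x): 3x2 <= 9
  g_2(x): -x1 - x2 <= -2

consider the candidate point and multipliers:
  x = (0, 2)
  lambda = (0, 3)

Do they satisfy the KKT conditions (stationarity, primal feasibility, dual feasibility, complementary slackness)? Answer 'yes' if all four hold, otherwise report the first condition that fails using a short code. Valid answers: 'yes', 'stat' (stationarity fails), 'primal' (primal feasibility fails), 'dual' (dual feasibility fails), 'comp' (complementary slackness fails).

Gradient of f: grad f(x) = Q x + c = (3, 3)
Constraint values g_i(x) = a_i^T x - b_i:
  g_1((0, 2)) = -3
  g_2((0, 2)) = 0
Stationarity residual: grad f(x) + sum_i lambda_i a_i = (0, 0)
  -> stationarity OK
Primal feasibility (all g_i <= 0): OK
Dual feasibility (all lambda_i >= 0): OK
Complementary slackness (lambda_i * g_i(x) = 0 for all i): OK

Verdict: yes, KKT holds.

yes


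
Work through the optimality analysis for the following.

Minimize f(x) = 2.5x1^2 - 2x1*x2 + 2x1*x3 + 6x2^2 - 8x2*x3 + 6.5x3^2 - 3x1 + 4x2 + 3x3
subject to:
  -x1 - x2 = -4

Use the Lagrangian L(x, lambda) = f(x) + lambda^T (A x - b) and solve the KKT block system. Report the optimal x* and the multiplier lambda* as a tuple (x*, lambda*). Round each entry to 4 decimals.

Form the Lagrangian:
  L(x, lambda) = (1/2) x^T Q x + c^T x + lambda^T (A x - b)
Stationarity (grad_x L = 0): Q x + c + A^T lambda = 0.
Primal feasibility: A x = b.

This gives the KKT block system:
  [ Q   A^T ] [ x     ]   [-c ]
  [ A    0  ] [ lambda ] = [ b ]

Solving the linear system:
  x*      = (3.0578, 0.9422, -0.1214)
  lambda* = (10.1618)
  f(x*)   = 17.4393

x* = (3.0578, 0.9422, -0.1214), lambda* = (10.1618)


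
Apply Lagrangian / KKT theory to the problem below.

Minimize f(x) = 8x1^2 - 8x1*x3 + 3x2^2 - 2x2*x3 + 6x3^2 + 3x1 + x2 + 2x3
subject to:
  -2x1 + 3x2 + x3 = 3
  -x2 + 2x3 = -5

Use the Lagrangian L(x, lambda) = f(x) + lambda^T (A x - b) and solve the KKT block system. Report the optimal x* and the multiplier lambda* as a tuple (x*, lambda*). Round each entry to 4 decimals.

Form the Lagrangian:
  L(x, lambda) = (1/2) x^T Q x + c^T x + lambda^T (A x - b)
Stationarity (grad_x L = 0): Q x + c + A^T lambda = 0.
Primal feasibility: A x = b.

This gives the KKT block system:
  [ Q   A^T ] [ x     ]   [-c ]
  [ A    0  ] [ lambda ] = [ b ]

Solving the linear system:
  x*      = (-1.3438, 0.8036, -2.0982)
  lambda* = (-0.8571, 7.4464)
  f(x*)   = 16.1897

x* = (-1.3438, 0.8036, -2.0982), lambda* = (-0.8571, 7.4464)


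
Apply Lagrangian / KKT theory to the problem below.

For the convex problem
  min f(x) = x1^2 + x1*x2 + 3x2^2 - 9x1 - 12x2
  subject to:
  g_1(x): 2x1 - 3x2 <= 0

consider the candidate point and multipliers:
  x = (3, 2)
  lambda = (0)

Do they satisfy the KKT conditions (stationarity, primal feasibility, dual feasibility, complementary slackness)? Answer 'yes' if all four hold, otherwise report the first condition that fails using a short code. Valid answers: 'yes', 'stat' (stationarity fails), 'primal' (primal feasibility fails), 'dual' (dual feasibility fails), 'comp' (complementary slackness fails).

Gradient of f: grad f(x) = Q x + c = (-1, 3)
Constraint values g_i(x) = a_i^T x - b_i:
  g_1((3, 2)) = 0
Stationarity residual: grad f(x) + sum_i lambda_i a_i = (-1, 3)
  -> stationarity FAILS
Primal feasibility (all g_i <= 0): OK
Dual feasibility (all lambda_i >= 0): OK
Complementary slackness (lambda_i * g_i(x) = 0 for all i): OK

Verdict: the first failing condition is stationarity -> stat.

stat


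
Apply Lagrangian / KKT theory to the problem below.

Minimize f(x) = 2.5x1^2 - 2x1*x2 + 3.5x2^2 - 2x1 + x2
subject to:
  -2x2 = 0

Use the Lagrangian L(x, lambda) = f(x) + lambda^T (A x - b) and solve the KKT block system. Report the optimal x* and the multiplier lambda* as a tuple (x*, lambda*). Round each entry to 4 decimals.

Form the Lagrangian:
  L(x, lambda) = (1/2) x^T Q x + c^T x + lambda^T (A x - b)
Stationarity (grad_x L = 0): Q x + c + A^T lambda = 0.
Primal feasibility: A x = b.

This gives the KKT block system:
  [ Q   A^T ] [ x     ]   [-c ]
  [ A    0  ] [ lambda ] = [ b ]

Solving the linear system:
  x*      = (0.4, 0)
  lambda* = (0.1)
  f(x*)   = -0.4

x* = (0.4, 0), lambda* = (0.1)


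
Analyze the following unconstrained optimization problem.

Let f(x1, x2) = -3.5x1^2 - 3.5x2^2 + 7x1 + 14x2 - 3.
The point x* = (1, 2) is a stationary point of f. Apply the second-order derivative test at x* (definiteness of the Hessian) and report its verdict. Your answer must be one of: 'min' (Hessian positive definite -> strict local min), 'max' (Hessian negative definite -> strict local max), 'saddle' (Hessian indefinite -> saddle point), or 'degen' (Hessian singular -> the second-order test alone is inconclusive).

Compute the Hessian H = grad^2 f:
  H = [[-7, 0], [0, -7]]
Verify stationarity: grad f(x*) = H x* + g = (0, 0).
Eigenvalues of H: -7, -7.
Both eigenvalues < 0, so H is negative definite -> x* is a strict local max.

max


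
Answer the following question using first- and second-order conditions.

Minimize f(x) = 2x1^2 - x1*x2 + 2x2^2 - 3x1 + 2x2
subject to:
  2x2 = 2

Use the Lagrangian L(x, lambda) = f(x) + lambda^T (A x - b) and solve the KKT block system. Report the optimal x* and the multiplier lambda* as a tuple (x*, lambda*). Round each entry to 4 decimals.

Form the Lagrangian:
  L(x, lambda) = (1/2) x^T Q x + c^T x + lambda^T (A x - b)
Stationarity (grad_x L = 0): Q x + c + A^T lambda = 0.
Primal feasibility: A x = b.

This gives the KKT block system:
  [ Q   A^T ] [ x     ]   [-c ]
  [ A    0  ] [ lambda ] = [ b ]

Solving the linear system:
  x*      = (1, 1)
  lambda* = (-2.5)
  f(x*)   = 2

x* = (1, 1), lambda* = (-2.5)


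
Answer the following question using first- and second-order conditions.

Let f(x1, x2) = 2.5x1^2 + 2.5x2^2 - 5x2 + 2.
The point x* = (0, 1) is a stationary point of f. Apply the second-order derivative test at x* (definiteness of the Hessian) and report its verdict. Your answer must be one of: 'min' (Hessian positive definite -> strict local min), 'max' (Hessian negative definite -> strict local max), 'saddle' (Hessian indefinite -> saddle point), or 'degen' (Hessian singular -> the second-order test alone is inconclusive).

Compute the Hessian H = grad^2 f:
  H = [[5, 0], [0, 5]]
Verify stationarity: grad f(x*) = H x* + g = (0, 0).
Eigenvalues of H: 5, 5.
Both eigenvalues > 0, so H is positive definite -> x* is a strict local min.

min


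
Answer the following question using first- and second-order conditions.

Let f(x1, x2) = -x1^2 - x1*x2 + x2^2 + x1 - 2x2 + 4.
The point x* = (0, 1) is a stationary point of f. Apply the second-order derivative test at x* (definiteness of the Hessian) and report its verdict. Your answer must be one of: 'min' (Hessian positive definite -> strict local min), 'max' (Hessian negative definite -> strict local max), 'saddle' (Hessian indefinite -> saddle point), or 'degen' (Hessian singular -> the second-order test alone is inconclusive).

Compute the Hessian H = grad^2 f:
  H = [[-2, -1], [-1, 2]]
Verify stationarity: grad f(x*) = H x* + g = (0, 0).
Eigenvalues of H: -2.2361, 2.2361.
Eigenvalues have mixed signs, so H is indefinite -> x* is a saddle point.

saddle


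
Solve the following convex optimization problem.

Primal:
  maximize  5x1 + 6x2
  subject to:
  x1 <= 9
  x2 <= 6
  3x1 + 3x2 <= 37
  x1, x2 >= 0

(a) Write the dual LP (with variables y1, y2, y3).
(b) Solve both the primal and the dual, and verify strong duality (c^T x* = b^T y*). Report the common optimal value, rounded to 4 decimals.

The standard primal-dual pair for 'max c^T x s.t. A x <= b, x >= 0' is:
  Dual:  min b^T y  s.t.  A^T y >= c,  y >= 0.

So the dual LP is:
  minimize  9y1 + 6y2 + 37y3
  subject to:
    y1 + 3y3 >= 5
    y2 + 3y3 >= 6
    y1, y2, y3 >= 0

Solving the primal: x* = (6.3333, 6).
  primal value c^T x* = 67.6667.
Solving the dual: y* = (0, 1, 1.6667).
  dual value b^T y* = 67.6667.
Strong duality: c^T x* = b^T y*. Confirmed.

67.6667


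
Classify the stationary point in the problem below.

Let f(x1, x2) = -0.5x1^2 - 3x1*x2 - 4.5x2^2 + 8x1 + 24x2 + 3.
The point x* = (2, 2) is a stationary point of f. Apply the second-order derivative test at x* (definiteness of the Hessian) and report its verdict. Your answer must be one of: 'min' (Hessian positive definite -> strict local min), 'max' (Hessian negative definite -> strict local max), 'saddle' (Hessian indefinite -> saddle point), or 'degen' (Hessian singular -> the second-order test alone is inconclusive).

Compute the Hessian H = grad^2 f:
  H = [[-1, -3], [-3, -9]]
Verify stationarity: grad f(x*) = H x* + g = (0, 0).
Eigenvalues of H: -10, 0.
H has a zero eigenvalue (singular; negative semidefinite but not definite), so H is neither positive definite, negative definite, nor indefinite. The second-order test alone is inconclusive -> degen.
(Indeed, f is constant along the null direction of H through x*, so x* is not a strict local extremum.)

degen


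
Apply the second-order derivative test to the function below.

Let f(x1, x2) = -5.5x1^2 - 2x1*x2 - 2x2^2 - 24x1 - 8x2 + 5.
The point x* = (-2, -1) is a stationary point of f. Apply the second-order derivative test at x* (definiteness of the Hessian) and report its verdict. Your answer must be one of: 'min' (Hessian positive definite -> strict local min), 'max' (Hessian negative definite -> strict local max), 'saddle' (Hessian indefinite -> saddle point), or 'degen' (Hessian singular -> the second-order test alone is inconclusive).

Compute the Hessian H = grad^2 f:
  H = [[-11, -2], [-2, -4]]
Verify stationarity: grad f(x*) = H x* + g = (0, 0).
Eigenvalues of H: -11.5311, -3.4689.
Both eigenvalues < 0, so H is negative definite -> x* is a strict local max.

max


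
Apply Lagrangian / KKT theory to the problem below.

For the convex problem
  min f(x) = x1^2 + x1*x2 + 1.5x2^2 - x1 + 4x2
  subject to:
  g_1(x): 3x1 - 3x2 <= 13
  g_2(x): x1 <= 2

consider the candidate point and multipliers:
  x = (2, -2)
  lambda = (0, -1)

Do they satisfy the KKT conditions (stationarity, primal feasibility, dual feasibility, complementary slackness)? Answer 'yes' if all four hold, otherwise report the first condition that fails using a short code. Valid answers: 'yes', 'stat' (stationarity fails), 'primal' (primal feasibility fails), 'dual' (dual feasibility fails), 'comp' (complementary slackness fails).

Gradient of f: grad f(x) = Q x + c = (1, 0)
Constraint values g_i(x) = a_i^T x - b_i:
  g_1((2, -2)) = -1
  g_2((2, -2)) = 0
Stationarity residual: grad f(x) + sum_i lambda_i a_i = (0, 0)
  -> stationarity OK
Primal feasibility (all g_i <= 0): OK
Dual feasibility (all lambda_i >= 0): FAILS
Complementary slackness (lambda_i * g_i(x) = 0 for all i): OK

Verdict: the first failing condition is dual_feasibility -> dual.

dual


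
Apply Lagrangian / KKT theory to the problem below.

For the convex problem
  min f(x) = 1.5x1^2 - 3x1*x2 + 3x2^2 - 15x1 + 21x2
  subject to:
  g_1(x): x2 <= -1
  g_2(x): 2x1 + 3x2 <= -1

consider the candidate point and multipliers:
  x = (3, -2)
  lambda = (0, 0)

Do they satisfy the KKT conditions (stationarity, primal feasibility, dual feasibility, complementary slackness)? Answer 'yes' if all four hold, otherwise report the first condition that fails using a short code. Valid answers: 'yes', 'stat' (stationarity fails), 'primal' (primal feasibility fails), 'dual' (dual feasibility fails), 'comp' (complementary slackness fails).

Gradient of f: grad f(x) = Q x + c = (0, 0)
Constraint values g_i(x) = a_i^T x - b_i:
  g_1((3, -2)) = -1
  g_2((3, -2)) = 1
Stationarity residual: grad f(x) + sum_i lambda_i a_i = (0, 0)
  -> stationarity OK
Primal feasibility (all g_i <= 0): FAILS
Dual feasibility (all lambda_i >= 0): OK
Complementary slackness (lambda_i * g_i(x) = 0 for all i): OK

Verdict: the first failing condition is primal_feasibility -> primal.

primal


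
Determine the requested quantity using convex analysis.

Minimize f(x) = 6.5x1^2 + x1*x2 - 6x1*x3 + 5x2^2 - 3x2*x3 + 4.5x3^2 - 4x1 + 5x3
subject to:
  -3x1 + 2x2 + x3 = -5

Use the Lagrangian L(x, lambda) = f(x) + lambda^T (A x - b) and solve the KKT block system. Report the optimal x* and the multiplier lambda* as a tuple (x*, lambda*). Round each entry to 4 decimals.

Form the Lagrangian:
  L(x, lambda) = (1/2) x^T Q x + c^T x + lambda^T (A x - b)
Stationarity (grad_x L = 0): Q x + c + A^T lambda = 0.
Primal feasibility: A x = b.

This gives the KKT block system:
  [ Q   A^T ] [ x     ]   [-c ]
  [ A    0  ] [ lambda ] = [ b ]

Solving the linear system:
  x*      = (0.8125, -0.9375, -0.6875)
  lambda* = (3.25)
  f(x*)   = 4.7812

x* = (0.8125, -0.9375, -0.6875), lambda* = (3.25)


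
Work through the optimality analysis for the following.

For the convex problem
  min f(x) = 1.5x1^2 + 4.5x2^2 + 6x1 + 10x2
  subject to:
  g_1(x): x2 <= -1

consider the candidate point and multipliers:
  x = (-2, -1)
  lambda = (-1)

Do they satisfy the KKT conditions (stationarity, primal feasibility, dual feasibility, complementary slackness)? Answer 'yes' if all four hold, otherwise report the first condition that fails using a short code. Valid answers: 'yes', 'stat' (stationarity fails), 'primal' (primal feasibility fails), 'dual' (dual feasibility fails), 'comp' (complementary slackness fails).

Gradient of f: grad f(x) = Q x + c = (0, 1)
Constraint values g_i(x) = a_i^T x - b_i:
  g_1((-2, -1)) = 0
Stationarity residual: grad f(x) + sum_i lambda_i a_i = (0, 0)
  -> stationarity OK
Primal feasibility (all g_i <= 0): OK
Dual feasibility (all lambda_i >= 0): FAILS
Complementary slackness (lambda_i * g_i(x) = 0 for all i): OK

Verdict: the first failing condition is dual_feasibility -> dual.

dual


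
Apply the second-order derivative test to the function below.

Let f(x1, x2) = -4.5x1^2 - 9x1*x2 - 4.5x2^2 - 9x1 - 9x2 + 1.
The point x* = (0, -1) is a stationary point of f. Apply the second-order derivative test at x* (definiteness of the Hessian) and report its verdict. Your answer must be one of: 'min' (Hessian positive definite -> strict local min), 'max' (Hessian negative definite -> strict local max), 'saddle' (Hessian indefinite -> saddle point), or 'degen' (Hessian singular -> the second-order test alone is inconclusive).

Compute the Hessian H = grad^2 f:
  H = [[-9, -9], [-9, -9]]
Verify stationarity: grad f(x*) = H x* + g = (0, 0).
Eigenvalues of H: -18, 0.
H has a zero eigenvalue (singular; negative semidefinite but not definite), so H is neither positive definite, negative definite, nor indefinite. The second-order test alone is inconclusive -> degen.
(Indeed, f is constant along the null direction of H through x*, so x* is not a strict local extremum.)

degen


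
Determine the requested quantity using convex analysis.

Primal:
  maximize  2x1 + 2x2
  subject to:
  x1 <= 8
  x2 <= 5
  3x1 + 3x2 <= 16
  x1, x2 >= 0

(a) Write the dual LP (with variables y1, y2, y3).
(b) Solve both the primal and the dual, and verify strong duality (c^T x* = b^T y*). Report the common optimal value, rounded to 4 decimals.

The standard primal-dual pair for 'max c^T x s.t. A x <= b, x >= 0' is:
  Dual:  min b^T y  s.t.  A^T y >= c,  y >= 0.

So the dual LP is:
  minimize  8y1 + 5y2 + 16y3
  subject to:
    y1 + 3y3 >= 2
    y2 + 3y3 >= 2
    y1, y2, y3 >= 0

Solving the primal: x* = (5.3333, 0).
  primal value c^T x* = 10.6667.
Solving the dual: y* = (0, 0, 0.6667).
  dual value b^T y* = 10.6667.
Strong duality: c^T x* = b^T y*. Confirmed.

10.6667


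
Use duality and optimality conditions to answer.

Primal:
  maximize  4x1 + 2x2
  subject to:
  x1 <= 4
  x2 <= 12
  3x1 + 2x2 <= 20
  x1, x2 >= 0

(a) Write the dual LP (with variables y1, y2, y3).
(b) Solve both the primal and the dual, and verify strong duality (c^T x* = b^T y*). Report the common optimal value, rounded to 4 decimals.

The standard primal-dual pair for 'max c^T x s.t. A x <= b, x >= 0' is:
  Dual:  min b^T y  s.t.  A^T y >= c,  y >= 0.

So the dual LP is:
  minimize  4y1 + 12y2 + 20y3
  subject to:
    y1 + 3y3 >= 4
    y2 + 2y3 >= 2
    y1, y2, y3 >= 0

Solving the primal: x* = (4, 4).
  primal value c^T x* = 24.
Solving the dual: y* = (1, 0, 1).
  dual value b^T y* = 24.
Strong duality: c^T x* = b^T y*. Confirmed.

24


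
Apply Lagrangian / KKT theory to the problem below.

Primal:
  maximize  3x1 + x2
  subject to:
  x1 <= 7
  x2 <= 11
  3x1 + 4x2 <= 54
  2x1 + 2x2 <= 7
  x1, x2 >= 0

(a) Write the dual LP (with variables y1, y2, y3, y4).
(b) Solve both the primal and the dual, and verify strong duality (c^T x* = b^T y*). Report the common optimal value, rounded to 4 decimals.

The standard primal-dual pair for 'max c^T x s.t. A x <= b, x >= 0' is:
  Dual:  min b^T y  s.t.  A^T y >= c,  y >= 0.

So the dual LP is:
  minimize  7y1 + 11y2 + 54y3 + 7y4
  subject to:
    y1 + 3y3 + 2y4 >= 3
    y2 + 4y3 + 2y4 >= 1
    y1, y2, y3, y4 >= 0

Solving the primal: x* = (3.5, 0).
  primal value c^T x* = 10.5.
Solving the dual: y* = (0, 0, 0, 1.5).
  dual value b^T y* = 10.5.
Strong duality: c^T x* = b^T y*. Confirmed.

10.5


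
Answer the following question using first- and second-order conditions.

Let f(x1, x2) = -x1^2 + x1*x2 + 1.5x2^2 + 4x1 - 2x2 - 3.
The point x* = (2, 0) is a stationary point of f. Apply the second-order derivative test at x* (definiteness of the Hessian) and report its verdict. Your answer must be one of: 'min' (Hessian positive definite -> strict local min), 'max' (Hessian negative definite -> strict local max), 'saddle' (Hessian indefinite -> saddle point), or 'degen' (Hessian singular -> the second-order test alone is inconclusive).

Compute the Hessian H = grad^2 f:
  H = [[-2, 1], [1, 3]]
Verify stationarity: grad f(x*) = H x* + g = (0, 0).
Eigenvalues of H: -2.1926, 3.1926.
Eigenvalues have mixed signs, so H is indefinite -> x* is a saddle point.

saddle


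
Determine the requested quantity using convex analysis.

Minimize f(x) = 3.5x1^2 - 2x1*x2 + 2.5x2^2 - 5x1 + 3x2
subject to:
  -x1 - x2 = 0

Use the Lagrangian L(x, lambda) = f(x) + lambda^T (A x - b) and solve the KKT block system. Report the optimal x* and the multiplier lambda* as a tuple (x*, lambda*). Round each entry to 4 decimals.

Form the Lagrangian:
  L(x, lambda) = (1/2) x^T Q x + c^T x + lambda^T (A x - b)
Stationarity (grad_x L = 0): Q x + c + A^T lambda = 0.
Primal feasibility: A x = b.

This gives the KKT block system:
  [ Q   A^T ] [ x     ]   [-c ]
  [ A    0  ] [ lambda ] = [ b ]

Solving the linear system:
  x*      = (0.5, -0.5)
  lambda* = (-0.5)
  f(x*)   = -2

x* = (0.5, -0.5), lambda* = (-0.5)


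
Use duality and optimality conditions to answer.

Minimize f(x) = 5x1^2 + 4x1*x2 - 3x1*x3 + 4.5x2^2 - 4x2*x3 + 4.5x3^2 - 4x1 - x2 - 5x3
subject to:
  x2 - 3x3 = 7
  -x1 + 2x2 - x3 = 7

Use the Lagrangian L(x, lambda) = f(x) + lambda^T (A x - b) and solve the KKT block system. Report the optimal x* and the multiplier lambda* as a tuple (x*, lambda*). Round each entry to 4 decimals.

Form the Lagrangian:
  L(x, lambda) = (1/2) x^T Q x + c^T x + lambda^T (A x - b)
Stationarity (grad_x L = 0): Q x + c + A^T lambda = 0.
Primal feasibility: A x = b.

This gives the KKT block system:
  [ Q   A^T ] [ x     ]   [-c ]
  [ A    0  ] [ lambda ] = [ b ]

Solving the linear system:
  x*      = (-1.4483, 1.931, -1.6897)
  lambda* = (-5.9655, -5.6897)
  f(x*)   = 46.9483

x* = (-1.4483, 1.931, -1.6897), lambda* = (-5.9655, -5.6897)


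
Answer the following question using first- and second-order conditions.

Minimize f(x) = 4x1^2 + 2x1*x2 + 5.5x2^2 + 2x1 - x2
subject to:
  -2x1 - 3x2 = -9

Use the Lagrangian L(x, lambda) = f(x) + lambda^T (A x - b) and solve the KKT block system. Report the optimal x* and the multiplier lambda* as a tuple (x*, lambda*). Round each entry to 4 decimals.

Form the Lagrangian:
  L(x, lambda) = (1/2) x^T Q x + c^T x + lambda^T (A x - b)
Stationarity (grad_x L = 0): Q x + c + A^T lambda = 0.
Primal feasibility: A x = b.

This gives the KKT block system:
  [ Q   A^T ] [ x     ]   [-c ]
  [ A    0  ] [ lambda ] = [ b ]

Solving the linear system:
  x*      = (1.3043, 2.1304)
  lambda* = (8.3478)
  f(x*)   = 37.8043

x* = (1.3043, 2.1304), lambda* = (8.3478)


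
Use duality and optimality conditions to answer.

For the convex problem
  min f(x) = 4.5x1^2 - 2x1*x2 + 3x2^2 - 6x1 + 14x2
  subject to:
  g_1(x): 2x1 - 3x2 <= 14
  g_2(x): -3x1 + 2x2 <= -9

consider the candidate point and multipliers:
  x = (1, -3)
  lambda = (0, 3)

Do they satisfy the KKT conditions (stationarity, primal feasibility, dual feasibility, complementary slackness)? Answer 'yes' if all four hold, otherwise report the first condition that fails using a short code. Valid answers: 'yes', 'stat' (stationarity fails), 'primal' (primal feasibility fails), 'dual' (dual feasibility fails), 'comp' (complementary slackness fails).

Gradient of f: grad f(x) = Q x + c = (9, -6)
Constraint values g_i(x) = a_i^T x - b_i:
  g_1((1, -3)) = -3
  g_2((1, -3)) = 0
Stationarity residual: grad f(x) + sum_i lambda_i a_i = (0, 0)
  -> stationarity OK
Primal feasibility (all g_i <= 0): OK
Dual feasibility (all lambda_i >= 0): OK
Complementary slackness (lambda_i * g_i(x) = 0 for all i): OK

Verdict: yes, KKT holds.

yes


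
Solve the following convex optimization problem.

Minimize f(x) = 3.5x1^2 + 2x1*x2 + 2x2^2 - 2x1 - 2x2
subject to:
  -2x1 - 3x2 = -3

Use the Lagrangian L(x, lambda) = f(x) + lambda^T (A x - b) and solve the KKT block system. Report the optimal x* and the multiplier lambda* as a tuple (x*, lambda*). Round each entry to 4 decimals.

Form the Lagrangian:
  L(x, lambda) = (1/2) x^T Q x + c^T x + lambda^T (A x - b)
Stationarity (grad_x L = 0): Q x + c + A^T lambda = 0.
Primal feasibility: A x = b.

This gives the KKT block system:
  [ Q   A^T ] [ x     ]   [-c ]
  [ A    0  ] [ lambda ] = [ b ]

Solving the linear system:
  x*      = (0.2182, 0.8545)
  lambda* = (0.6182)
  f(x*)   = -0.1455

x* = (0.2182, 0.8545), lambda* = (0.6182)


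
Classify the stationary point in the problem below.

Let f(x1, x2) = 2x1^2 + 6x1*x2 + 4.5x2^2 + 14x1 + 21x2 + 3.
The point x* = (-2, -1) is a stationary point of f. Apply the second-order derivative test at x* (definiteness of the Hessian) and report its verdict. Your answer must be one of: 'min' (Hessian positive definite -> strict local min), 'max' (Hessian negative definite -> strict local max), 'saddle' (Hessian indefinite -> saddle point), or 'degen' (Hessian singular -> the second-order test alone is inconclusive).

Compute the Hessian H = grad^2 f:
  H = [[4, 6], [6, 9]]
Verify stationarity: grad f(x*) = H x* + g = (0, 0).
Eigenvalues of H: 0, 13.
H has a zero eigenvalue (singular; positive semidefinite but not definite), so H is neither positive definite, negative definite, nor indefinite. The second-order test alone is inconclusive -> degen.
(Indeed, f is constant along the null direction of H through x*, so x* is not a strict local extremum.)

degen


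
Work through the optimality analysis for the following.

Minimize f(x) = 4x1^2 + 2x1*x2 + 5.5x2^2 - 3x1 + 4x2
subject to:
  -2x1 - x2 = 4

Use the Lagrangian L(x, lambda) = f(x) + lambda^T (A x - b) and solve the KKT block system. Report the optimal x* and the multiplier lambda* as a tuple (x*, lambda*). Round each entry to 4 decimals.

Form the Lagrangian:
  L(x, lambda) = (1/2) x^T Q x + c^T x + lambda^T (A x - b)
Stationarity (grad_x L = 0): Q x + c + A^T lambda = 0.
Primal feasibility: A x = b.

This gives the KKT block system:
  [ Q   A^T ] [ x     ]   [-c ]
  [ A    0  ] [ lambda ] = [ b ]

Solving the linear system:
  x*      = (-1.5682, -0.8636)
  lambda* = (-8.6364)
  f(x*)   = 17.8977

x* = (-1.5682, -0.8636), lambda* = (-8.6364)


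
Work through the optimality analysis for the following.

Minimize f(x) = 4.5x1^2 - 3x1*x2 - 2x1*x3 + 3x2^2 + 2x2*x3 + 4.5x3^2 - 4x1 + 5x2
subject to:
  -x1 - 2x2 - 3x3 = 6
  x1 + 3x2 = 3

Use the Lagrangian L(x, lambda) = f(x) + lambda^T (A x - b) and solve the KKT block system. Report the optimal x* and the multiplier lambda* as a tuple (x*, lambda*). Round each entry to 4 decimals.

Form the Lagrangian:
  L(x, lambda) = (1/2) x^T Q x + c^T x + lambda^T (A x - b)
Stationarity (grad_x L = 0): Q x + c + A^T lambda = 0.
Primal feasibility: A x = b.

This gives the KKT block system:
  [ Q   A^T ] [ x     ]   [-c ]
  [ A    0  ] [ lambda ] = [ b ]

Solving the linear system:
  x*      = (0.0898, 0.9701, -2.6766)
  lambda* = (-7.4431, -6.6946)
  f(x*)   = 34.6168

x* = (0.0898, 0.9701, -2.6766), lambda* = (-7.4431, -6.6946)


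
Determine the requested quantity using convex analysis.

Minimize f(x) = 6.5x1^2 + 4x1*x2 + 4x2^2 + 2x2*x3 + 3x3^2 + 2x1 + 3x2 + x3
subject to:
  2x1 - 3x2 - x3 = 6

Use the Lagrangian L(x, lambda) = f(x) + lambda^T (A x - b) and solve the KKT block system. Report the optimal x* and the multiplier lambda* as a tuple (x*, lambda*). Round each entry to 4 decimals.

Form the Lagrangian:
  L(x, lambda) = (1/2) x^T Q x + c^T x + lambda^T (A x - b)
Stationarity (grad_x L = 0): Q x + c + A^T lambda = 0.
Primal feasibility: A x = b.

This gives the KKT block system:
  [ Q   A^T ] [ x     ]   [-c ]
  [ A    0  ] [ lambda ] = [ b ]

Solving the linear system:
  x*      = (0.6679, -1.546, -0.0263)
  lambda* = (-2.2495)
  f(x*)   = 5.0844

x* = (0.6679, -1.546, -0.0263), lambda* = (-2.2495)


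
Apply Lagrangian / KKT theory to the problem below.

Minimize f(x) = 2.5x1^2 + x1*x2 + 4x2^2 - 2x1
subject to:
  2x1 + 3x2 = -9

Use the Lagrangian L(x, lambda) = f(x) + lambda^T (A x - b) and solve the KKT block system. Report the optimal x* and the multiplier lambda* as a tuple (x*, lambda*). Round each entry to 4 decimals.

Form the Lagrangian:
  L(x, lambda) = (1/2) x^T Q x + c^T x + lambda^T (A x - b)
Stationarity (grad_x L = 0): Q x + c + A^T lambda = 0.
Primal feasibility: A x = b.

This gives the KKT block system:
  [ Q   A^T ] [ x     ]   [-c ]
  [ A    0  ] [ lambda ] = [ b ]

Solving the linear system:
  x*      = (-1.5231, -1.9846)
  lambda* = (5.8)
  f(x*)   = 27.6231

x* = (-1.5231, -1.9846), lambda* = (5.8)


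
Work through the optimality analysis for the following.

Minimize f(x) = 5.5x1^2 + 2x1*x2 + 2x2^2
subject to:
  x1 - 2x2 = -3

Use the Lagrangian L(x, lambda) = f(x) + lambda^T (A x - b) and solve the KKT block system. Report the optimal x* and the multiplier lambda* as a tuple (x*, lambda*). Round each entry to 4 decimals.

Form the Lagrangian:
  L(x, lambda) = (1/2) x^T Q x + c^T x + lambda^T (A x - b)
Stationarity (grad_x L = 0): Q x + c + A^T lambda = 0.
Primal feasibility: A x = b.

This gives the KKT block system:
  [ Q   A^T ] [ x     ]   [-c ]
  [ A    0  ] [ lambda ] = [ b ]

Solving the linear system:
  x*      = (-0.4286, 1.2857)
  lambda* = (2.1429)
  f(x*)   = 3.2143

x* = (-0.4286, 1.2857), lambda* = (2.1429)


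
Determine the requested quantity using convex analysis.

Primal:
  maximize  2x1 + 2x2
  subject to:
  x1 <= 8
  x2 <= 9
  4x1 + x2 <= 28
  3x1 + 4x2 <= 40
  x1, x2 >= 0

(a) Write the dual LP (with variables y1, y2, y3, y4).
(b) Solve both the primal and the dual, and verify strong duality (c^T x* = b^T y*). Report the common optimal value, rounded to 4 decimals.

The standard primal-dual pair for 'max c^T x s.t. A x <= b, x >= 0' is:
  Dual:  min b^T y  s.t.  A^T y >= c,  y >= 0.

So the dual LP is:
  minimize  8y1 + 9y2 + 28y3 + 40y4
  subject to:
    y1 + 4y3 + 3y4 >= 2
    y2 + y3 + 4y4 >= 2
    y1, y2, y3, y4 >= 0

Solving the primal: x* = (5.5385, 5.8462).
  primal value c^T x* = 22.7692.
Solving the dual: y* = (0, 0, 0.1538, 0.4615).
  dual value b^T y* = 22.7692.
Strong duality: c^T x* = b^T y*. Confirmed.

22.7692


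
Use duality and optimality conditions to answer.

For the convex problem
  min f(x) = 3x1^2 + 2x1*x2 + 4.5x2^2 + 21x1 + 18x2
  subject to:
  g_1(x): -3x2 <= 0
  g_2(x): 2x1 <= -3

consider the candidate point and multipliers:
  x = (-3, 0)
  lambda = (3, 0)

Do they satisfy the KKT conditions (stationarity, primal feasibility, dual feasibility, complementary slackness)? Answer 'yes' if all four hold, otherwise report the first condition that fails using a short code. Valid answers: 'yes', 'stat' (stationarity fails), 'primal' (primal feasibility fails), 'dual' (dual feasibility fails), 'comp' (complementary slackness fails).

Gradient of f: grad f(x) = Q x + c = (3, 12)
Constraint values g_i(x) = a_i^T x - b_i:
  g_1((-3, 0)) = 0
  g_2((-3, 0)) = -3
Stationarity residual: grad f(x) + sum_i lambda_i a_i = (3, 3)
  -> stationarity FAILS
Primal feasibility (all g_i <= 0): OK
Dual feasibility (all lambda_i >= 0): OK
Complementary slackness (lambda_i * g_i(x) = 0 for all i): OK

Verdict: the first failing condition is stationarity -> stat.

stat


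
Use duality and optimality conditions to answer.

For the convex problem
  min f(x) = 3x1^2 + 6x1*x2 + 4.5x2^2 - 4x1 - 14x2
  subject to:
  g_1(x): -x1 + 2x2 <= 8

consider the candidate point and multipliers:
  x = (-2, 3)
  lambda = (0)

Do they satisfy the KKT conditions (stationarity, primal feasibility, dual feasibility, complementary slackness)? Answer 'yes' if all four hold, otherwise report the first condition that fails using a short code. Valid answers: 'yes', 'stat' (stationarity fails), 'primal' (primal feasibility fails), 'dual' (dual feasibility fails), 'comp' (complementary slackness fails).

Gradient of f: grad f(x) = Q x + c = (2, 1)
Constraint values g_i(x) = a_i^T x - b_i:
  g_1((-2, 3)) = 0
Stationarity residual: grad f(x) + sum_i lambda_i a_i = (2, 1)
  -> stationarity FAILS
Primal feasibility (all g_i <= 0): OK
Dual feasibility (all lambda_i >= 0): OK
Complementary slackness (lambda_i * g_i(x) = 0 for all i): OK

Verdict: the first failing condition is stationarity -> stat.

stat


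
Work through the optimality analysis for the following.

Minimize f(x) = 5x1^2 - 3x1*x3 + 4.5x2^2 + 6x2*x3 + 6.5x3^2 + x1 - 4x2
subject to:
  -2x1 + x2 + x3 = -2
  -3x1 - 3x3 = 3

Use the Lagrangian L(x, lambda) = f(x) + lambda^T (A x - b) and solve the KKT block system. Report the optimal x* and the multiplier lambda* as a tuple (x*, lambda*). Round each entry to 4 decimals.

Form the Lagrangian:
  L(x, lambda) = (1/2) x^T Q x + c^T x + lambda^T (A x - b)
Stationarity (grad_x L = 0): Q x + c + A^T lambda = 0.
Primal feasibility: A x = b.

This gives the KKT block system:
  [ Q   A^T ] [ x     ]   [-c ]
  [ A    0  ] [ lambda ] = [ b ]

Solving the linear system:
  x*      = (0.4595, 0.3784, -1.4595)
  lambda* = (9.3514, -2.9099)
  f(x*)   = 13.1892

x* = (0.4595, 0.3784, -1.4595), lambda* = (9.3514, -2.9099)


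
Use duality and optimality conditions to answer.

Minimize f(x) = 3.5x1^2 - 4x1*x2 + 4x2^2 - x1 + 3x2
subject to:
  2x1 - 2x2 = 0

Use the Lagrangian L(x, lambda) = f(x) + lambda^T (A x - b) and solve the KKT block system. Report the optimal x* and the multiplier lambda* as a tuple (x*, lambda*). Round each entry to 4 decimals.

Form the Lagrangian:
  L(x, lambda) = (1/2) x^T Q x + c^T x + lambda^T (A x - b)
Stationarity (grad_x L = 0): Q x + c + A^T lambda = 0.
Primal feasibility: A x = b.

This gives the KKT block system:
  [ Q   A^T ] [ x     ]   [-c ]
  [ A    0  ] [ lambda ] = [ b ]

Solving the linear system:
  x*      = (-0.2857, -0.2857)
  lambda* = (0.9286)
  f(x*)   = -0.2857

x* = (-0.2857, -0.2857), lambda* = (0.9286)


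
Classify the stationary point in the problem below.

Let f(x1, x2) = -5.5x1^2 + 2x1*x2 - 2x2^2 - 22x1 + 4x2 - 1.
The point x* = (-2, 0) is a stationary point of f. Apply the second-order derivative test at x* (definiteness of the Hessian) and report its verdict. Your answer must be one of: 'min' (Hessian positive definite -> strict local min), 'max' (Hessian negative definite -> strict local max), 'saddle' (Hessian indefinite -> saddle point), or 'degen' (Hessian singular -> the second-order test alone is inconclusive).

Compute the Hessian H = grad^2 f:
  H = [[-11, 2], [2, -4]]
Verify stationarity: grad f(x*) = H x* + g = (0, 0).
Eigenvalues of H: -11.5311, -3.4689.
Both eigenvalues < 0, so H is negative definite -> x* is a strict local max.

max


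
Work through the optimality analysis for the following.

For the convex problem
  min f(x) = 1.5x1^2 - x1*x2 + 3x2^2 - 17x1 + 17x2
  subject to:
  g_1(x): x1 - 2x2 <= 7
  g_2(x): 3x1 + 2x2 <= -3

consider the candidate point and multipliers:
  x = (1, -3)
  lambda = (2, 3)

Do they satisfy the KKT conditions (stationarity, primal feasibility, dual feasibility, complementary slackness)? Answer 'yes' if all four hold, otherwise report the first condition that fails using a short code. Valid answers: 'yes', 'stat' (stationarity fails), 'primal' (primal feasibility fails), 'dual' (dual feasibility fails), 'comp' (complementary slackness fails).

Gradient of f: grad f(x) = Q x + c = (-11, -2)
Constraint values g_i(x) = a_i^T x - b_i:
  g_1((1, -3)) = 0
  g_2((1, -3)) = 0
Stationarity residual: grad f(x) + sum_i lambda_i a_i = (0, 0)
  -> stationarity OK
Primal feasibility (all g_i <= 0): OK
Dual feasibility (all lambda_i >= 0): OK
Complementary slackness (lambda_i * g_i(x) = 0 for all i): OK

Verdict: yes, KKT holds.

yes
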